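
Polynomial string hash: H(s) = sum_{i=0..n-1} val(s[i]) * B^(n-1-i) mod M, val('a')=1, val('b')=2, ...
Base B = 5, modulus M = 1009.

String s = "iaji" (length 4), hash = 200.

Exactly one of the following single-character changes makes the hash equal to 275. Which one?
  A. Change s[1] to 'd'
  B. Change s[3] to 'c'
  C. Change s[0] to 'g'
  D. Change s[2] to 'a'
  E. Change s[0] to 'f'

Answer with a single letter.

Answer: A

Derivation:
Option A: s[1]='a'->'d', delta=(4-1)*5^2 mod 1009 = 75, hash=200+75 mod 1009 = 275 <-- target
Option B: s[3]='i'->'c', delta=(3-9)*5^0 mod 1009 = 1003, hash=200+1003 mod 1009 = 194
Option C: s[0]='i'->'g', delta=(7-9)*5^3 mod 1009 = 759, hash=200+759 mod 1009 = 959
Option D: s[2]='j'->'a', delta=(1-10)*5^1 mod 1009 = 964, hash=200+964 mod 1009 = 155
Option E: s[0]='i'->'f', delta=(6-9)*5^3 mod 1009 = 634, hash=200+634 mod 1009 = 834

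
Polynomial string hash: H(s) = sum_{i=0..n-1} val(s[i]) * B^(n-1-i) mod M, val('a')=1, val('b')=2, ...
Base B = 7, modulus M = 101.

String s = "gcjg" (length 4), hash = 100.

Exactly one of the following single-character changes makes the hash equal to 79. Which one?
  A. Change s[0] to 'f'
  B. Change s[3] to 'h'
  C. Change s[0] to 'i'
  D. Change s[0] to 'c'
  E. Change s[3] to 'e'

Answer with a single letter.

Option A: s[0]='g'->'f', delta=(6-7)*7^3 mod 101 = 61, hash=100+61 mod 101 = 60
Option B: s[3]='g'->'h', delta=(8-7)*7^0 mod 101 = 1, hash=100+1 mod 101 = 0
Option C: s[0]='g'->'i', delta=(9-7)*7^3 mod 101 = 80, hash=100+80 mod 101 = 79 <-- target
Option D: s[0]='g'->'c', delta=(3-7)*7^3 mod 101 = 42, hash=100+42 mod 101 = 41
Option E: s[3]='g'->'e', delta=(5-7)*7^0 mod 101 = 99, hash=100+99 mod 101 = 98

Answer: C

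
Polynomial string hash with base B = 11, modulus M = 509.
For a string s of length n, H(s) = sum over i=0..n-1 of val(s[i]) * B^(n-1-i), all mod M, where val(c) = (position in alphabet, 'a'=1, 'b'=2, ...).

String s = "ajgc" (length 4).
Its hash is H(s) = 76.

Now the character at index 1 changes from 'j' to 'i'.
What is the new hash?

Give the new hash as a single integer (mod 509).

Answer: 464

Derivation:
val('j') = 10, val('i') = 9
Position k = 1, exponent = n-1-k = 2
B^2 mod M = 11^2 mod 509 = 121
Delta = (9 - 10) * 121 mod 509 = 388
New hash = (76 + 388) mod 509 = 464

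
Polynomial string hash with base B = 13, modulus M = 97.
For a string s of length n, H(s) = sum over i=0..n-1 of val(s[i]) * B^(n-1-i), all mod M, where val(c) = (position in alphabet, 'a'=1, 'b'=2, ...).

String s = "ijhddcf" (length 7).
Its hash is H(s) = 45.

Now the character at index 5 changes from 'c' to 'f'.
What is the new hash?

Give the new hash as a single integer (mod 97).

Answer: 84

Derivation:
val('c') = 3, val('f') = 6
Position k = 5, exponent = n-1-k = 1
B^1 mod M = 13^1 mod 97 = 13
Delta = (6 - 3) * 13 mod 97 = 39
New hash = (45 + 39) mod 97 = 84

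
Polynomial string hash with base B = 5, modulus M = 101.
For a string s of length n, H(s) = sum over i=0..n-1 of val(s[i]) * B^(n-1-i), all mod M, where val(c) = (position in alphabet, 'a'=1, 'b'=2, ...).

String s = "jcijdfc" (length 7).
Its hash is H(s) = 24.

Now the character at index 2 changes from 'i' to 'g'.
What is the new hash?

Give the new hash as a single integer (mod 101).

val('i') = 9, val('g') = 7
Position k = 2, exponent = n-1-k = 4
B^4 mod M = 5^4 mod 101 = 19
Delta = (7 - 9) * 19 mod 101 = 63
New hash = (24 + 63) mod 101 = 87

Answer: 87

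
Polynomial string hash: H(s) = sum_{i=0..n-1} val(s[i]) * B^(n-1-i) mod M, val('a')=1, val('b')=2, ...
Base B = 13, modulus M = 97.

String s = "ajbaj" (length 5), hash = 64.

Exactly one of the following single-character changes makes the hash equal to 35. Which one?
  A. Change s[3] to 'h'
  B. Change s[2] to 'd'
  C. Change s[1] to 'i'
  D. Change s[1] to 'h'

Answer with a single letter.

Option A: s[3]='a'->'h', delta=(8-1)*13^1 mod 97 = 91, hash=64+91 mod 97 = 58
Option B: s[2]='b'->'d', delta=(4-2)*13^2 mod 97 = 47, hash=64+47 mod 97 = 14
Option C: s[1]='j'->'i', delta=(9-10)*13^3 mod 97 = 34, hash=64+34 mod 97 = 1
Option D: s[1]='j'->'h', delta=(8-10)*13^3 mod 97 = 68, hash=64+68 mod 97 = 35 <-- target

Answer: D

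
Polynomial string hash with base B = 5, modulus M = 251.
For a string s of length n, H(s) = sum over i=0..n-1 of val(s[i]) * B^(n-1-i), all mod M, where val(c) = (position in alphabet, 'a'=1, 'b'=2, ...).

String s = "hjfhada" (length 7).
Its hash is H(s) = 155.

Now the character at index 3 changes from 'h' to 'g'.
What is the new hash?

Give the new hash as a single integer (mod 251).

Answer: 30

Derivation:
val('h') = 8, val('g') = 7
Position k = 3, exponent = n-1-k = 3
B^3 mod M = 5^3 mod 251 = 125
Delta = (7 - 8) * 125 mod 251 = 126
New hash = (155 + 126) mod 251 = 30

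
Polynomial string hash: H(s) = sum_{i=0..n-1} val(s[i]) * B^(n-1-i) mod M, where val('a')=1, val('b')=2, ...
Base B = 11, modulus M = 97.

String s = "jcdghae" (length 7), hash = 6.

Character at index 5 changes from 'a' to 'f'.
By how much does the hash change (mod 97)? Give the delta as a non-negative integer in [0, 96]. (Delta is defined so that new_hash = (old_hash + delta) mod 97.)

Delta formula: (val(new) - val(old)) * B^(n-1-k) mod M
  val('f') - val('a') = 6 - 1 = 5
  B^(n-1-k) = 11^1 mod 97 = 11
  Delta = 5 * 11 mod 97 = 55

Answer: 55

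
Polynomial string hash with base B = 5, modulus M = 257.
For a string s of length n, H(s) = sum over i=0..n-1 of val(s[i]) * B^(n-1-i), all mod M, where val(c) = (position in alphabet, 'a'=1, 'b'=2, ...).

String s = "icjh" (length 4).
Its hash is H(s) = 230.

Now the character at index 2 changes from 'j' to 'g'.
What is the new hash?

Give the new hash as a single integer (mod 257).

val('j') = 10, val('g') = 7
Position k = 2, exponent = n-1-k = 1
B^1 mod M = 5^1 mod 257 = 5
Delta = (7 - 10) * 5 mod 257 = 242
New hash = (230 + 242) mod 257 = 215

Answer: 215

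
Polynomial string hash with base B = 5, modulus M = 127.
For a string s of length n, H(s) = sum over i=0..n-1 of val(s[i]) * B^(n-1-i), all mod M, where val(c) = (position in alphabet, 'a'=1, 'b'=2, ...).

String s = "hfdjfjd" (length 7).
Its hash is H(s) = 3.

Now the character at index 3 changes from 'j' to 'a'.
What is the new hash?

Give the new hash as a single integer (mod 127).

val('j') = 10, val('a') = 1
Position k = 3, exponent = n-1-k = 3
B^3 mod M = 5^3 mod 127 = 125
Delta = (1 - 10) * 125 mod 127 = 18
New hash = (3 + 18) mod 127 = 21

Answer: 21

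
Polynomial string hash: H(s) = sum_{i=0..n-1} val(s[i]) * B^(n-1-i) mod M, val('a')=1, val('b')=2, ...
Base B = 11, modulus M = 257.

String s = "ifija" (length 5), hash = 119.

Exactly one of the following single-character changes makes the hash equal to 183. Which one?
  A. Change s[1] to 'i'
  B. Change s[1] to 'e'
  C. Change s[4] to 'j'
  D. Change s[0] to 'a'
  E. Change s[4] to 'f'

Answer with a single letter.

Answer: D

Derivation:
Option A: s[1]='f'->'i', delta=(9-6)*11^3 mod 257 = 138, hash=119+138 mod 257 = 0
Option B: s[1]='f'->'e', delta=(5-6)*11^3 mod 257 = 211, hash=119+211 mod 257 = 73
Option C: s[4]='a'->'j', delta=(10-1)*11^0 mod 257 = 9, hash=119+9 mod 257 = 128
Option D: s[0]='i'->'a', delta=(1-9)*11^4 mod 257 = 64, hash=119+64 mod 257 = 183 <-- target
Option E: s[4]='a'->'f', delta=(6-1)*11^0 mod 257 = 5, hash=119+5 mod 257 = 124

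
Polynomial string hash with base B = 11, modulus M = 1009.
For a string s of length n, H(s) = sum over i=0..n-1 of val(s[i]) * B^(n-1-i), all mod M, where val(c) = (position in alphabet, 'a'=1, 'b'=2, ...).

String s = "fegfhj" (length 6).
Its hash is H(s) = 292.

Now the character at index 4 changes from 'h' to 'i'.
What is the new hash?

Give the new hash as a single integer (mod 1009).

Answer: 303

Derivation:
val('h') = 8, val('i') = 9
Position k = 4, exponent = n-1-k = 1
B^1 mod M = 11^1 mod 1009 = 11
Delta = (9 - 8) * 11 mod 1009 = 11
New hash = (292 + 11) mod 1009 = 303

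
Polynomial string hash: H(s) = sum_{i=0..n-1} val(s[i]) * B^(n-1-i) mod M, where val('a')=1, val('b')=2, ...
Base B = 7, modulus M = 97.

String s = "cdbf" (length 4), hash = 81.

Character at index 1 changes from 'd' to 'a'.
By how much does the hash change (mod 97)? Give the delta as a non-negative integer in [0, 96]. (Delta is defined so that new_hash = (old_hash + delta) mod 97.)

Delta formula: (val(new) - val(old)) * B^(n-1-k) mod M
  val('a') - val('d') = 1 - 4 = -3
  B^(n-1-k) = 7^2 mod 97 = 49
  Delta = -3 * 49 mod 97 = 47

Answer: 47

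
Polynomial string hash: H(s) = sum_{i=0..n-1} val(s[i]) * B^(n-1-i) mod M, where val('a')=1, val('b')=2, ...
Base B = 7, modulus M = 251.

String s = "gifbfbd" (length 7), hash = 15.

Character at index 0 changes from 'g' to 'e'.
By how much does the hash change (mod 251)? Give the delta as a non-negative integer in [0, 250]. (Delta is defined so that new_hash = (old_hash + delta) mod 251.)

Delta formula: (val(new) - val(old)) * B^(n-1-k) mod M
  val('e') - val('g') = 5 - 7 = -2
  B^(n-1-k) = 7^6 mod 251 = 181
  Delta = -2 * 181 mod 251 = 140

Answer: 140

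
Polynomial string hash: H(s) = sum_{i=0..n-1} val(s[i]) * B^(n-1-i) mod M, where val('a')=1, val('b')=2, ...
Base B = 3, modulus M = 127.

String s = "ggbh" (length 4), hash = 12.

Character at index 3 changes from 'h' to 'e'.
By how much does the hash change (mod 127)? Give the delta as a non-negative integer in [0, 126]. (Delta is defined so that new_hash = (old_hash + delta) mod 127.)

Answer: 124

Derivation:
Delta formula: (val(new) - val(old)) * B^(n-1-k) mod M
  val('e') - val('h') = 5 - 8 = -3
  B^(n-1-k) = 3^0 mod 127 = 1
  Delta = -3 * 1 mod 127 = 124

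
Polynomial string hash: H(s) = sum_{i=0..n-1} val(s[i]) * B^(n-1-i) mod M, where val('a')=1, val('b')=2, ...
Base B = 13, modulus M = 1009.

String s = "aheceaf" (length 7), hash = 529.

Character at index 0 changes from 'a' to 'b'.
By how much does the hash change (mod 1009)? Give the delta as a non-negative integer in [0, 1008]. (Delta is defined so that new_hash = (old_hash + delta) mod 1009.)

Answer: 762

Derivation:
Delta formula: (val(new) - val(old)) * B^(n-1-k) mod M
  val('b') - val('a') = 2 - 1 = 1
  B^(n-1-k) = 13^6 mod 1009 = 762
  Delta = 1 * 762 mod 1009 = 762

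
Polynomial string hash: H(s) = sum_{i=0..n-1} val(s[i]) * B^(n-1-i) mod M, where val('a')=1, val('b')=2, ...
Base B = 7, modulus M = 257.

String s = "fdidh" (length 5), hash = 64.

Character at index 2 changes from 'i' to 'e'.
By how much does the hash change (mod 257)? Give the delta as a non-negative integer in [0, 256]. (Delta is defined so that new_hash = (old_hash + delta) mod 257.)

Answer: 61

Derivation:
Delta formula: (val(new) - val(old)) * B^(n-1-k) mod M
  val('e') - val('i') = 5 - 9 = -4
  B^(n-1-k) = 7^2 mod 257 = 49
  Delta = -4 * 49 mod 257 = 61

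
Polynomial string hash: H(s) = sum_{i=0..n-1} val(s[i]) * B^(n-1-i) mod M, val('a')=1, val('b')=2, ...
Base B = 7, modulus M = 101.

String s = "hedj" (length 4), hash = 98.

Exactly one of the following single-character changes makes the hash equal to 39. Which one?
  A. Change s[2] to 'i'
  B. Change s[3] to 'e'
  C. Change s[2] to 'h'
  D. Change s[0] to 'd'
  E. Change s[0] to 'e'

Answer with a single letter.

Answer: D

Derivation:
Option A: s[2]='d'->'i', delta=(9-4)*7^1 mod 101 = 35, hash=98+35 mod 101 = 32
Option B: s[3]='j'->'e', delta=(5-10)*7^0 mod 101 = 96, hash=98+96 mod 101 = 93
Option C: s[2]='d'->'h', delta=(8-4)*7^1 mod 101 = 28, hash=98+28 mod 101 = 25
Option D: s[0]='h'->'d', delta=(4-8)*7^3 mod 101 = 42, hash=98+42 mod 101 = 39 <-- target
Option E: s[0]='h'->'e', delta=(5-8)*7^3 mod 101 = 82, hash=98+82 mod 101 = 79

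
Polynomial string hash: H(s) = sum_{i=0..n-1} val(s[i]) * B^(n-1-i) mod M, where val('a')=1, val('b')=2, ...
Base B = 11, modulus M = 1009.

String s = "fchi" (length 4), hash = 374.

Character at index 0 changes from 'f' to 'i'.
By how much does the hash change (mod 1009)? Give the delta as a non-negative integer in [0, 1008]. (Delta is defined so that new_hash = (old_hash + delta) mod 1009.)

Answer: 966

Derivation:
Delta formula: (val(new) - val(old)) * B^(n-1-k) mod M
  val('i') - val('f') = 9 - 6 = 3
  B^(n-1-k) = 11^3 mod 1009 = 322
  Delta = 3 * 322 mod 1009 = 966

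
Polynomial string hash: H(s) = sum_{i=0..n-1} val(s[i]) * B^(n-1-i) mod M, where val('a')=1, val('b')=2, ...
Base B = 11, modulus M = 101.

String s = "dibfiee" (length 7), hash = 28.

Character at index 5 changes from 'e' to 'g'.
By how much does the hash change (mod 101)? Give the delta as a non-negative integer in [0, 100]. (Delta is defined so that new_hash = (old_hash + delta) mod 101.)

Delta formula: (val(new) - val(old)) * B^(n-1-k) mod M
  val('g') - val('e') = 7 - 5 = 2
  B^(n-1-k) = 11^1 mod 101 = 11
  Delta = 2 * 11 mod 101 = 22

Answer: 22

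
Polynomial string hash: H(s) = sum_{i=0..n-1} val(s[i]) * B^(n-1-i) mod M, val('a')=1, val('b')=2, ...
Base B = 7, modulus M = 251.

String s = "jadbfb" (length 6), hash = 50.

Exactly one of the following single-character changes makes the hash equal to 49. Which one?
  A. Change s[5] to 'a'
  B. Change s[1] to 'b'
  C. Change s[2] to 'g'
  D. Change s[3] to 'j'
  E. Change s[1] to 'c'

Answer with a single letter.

Option A: s[5]='b'->'a', delta=(1-2)*7^0 mod 251 = 250, hash=50+250 mod 251 = 49 <-- target
Option B: s[1]='a'->'b', delta=(2-1)*7^4 mod 251 = 142, hash=50+142 mod 251 = 192
Option C: s[2]='d'->'g', delta=(7-4)*7^3 mod 251 = 25, hash=50+25 mod 251 = 75
Option D: s[3]='b'->'j', delta=(10-2)*7^2 mod 251 = 141, hash=50+141 mod 251 = 191
Option E: s[1]='a'->'c', delta=(3-1)*7^4 mod 251 = 33, hash=50+33 mod 251 = 83

Answer: A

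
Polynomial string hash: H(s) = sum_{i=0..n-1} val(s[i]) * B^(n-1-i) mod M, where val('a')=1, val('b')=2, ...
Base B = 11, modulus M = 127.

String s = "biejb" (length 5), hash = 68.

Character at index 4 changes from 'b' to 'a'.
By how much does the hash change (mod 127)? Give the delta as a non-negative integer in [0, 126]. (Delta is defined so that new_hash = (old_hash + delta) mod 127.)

Answer: 126

Derivation:
Delta formula: (val(new) - val(old)) * B^(n-1-k) mod M
  val('a') - val('b') = 1 - 2 = -1
  B^(n-1-k) = 11^0 mod 127 = 1
  Delta = -1 * 1 mod 127 = 126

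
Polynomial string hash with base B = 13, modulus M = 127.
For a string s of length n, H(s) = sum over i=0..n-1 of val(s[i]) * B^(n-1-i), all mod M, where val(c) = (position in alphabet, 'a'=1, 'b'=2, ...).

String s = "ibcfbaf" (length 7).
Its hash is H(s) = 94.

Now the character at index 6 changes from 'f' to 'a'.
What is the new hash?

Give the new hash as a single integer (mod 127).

Answer: 89

Derivation:
val('f') = 6, val('a') = 1
Position k = 6, exponent = n-1-k = 0
B^0 mod M = 13^0 mod 127 = 1
Delta = (1 - 6) * 1 mod 127 = 122
New hash = (94 + 122) mod 127 = 89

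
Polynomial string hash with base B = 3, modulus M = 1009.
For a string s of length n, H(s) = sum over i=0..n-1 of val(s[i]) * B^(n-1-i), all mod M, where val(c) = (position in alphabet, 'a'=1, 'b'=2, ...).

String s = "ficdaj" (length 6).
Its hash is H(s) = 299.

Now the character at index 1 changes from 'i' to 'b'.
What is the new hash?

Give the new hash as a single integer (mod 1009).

val('i') = 9, val('b') = 2
Position k = 1, exponent = n-1-k = 4
B^4 mod M = 3^4 mod 1009 = 81
Delta = (2 - 9) * 81 mod 1009 = 442
New hash = (299 + 442) mod 1009 = 741

Answer: 741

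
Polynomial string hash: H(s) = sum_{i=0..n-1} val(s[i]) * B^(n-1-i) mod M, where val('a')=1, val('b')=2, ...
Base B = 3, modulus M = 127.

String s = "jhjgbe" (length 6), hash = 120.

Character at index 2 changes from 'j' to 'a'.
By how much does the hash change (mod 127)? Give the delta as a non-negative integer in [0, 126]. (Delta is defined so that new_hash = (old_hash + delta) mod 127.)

Answer: 11

Derivation:
Delta formula: (val(new) - val(old)) * B^(n-1-k) mod M
  val('a') - val('j') = 1 - 10 = -9
  B^(n-1-k) = 3^3 mod 127 = 27
  Delta = -9 * 27 mod 127 = 11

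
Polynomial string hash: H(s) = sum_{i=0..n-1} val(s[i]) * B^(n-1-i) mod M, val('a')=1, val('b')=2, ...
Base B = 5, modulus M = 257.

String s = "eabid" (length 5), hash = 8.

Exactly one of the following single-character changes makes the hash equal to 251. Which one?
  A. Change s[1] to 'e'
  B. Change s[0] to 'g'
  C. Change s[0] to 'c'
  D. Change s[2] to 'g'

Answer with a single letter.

Answer: A

Derivation:
Option A: s[1]='a'->'e', delta=(5-1)*5^3 mod 257 = 243, hash=8+243 mod 257 = 251 <-- target
Option B: s[0]='e'->'g', delta=(7-5)*5^4 mod 257 = 222, hash=8+222 mod 257 = 230
Option C: s[0]='e'->'c', delta=(3-5)*5^4 mod 257 = 35, hash=8+35 mod 257 = 43
Option D: s[2]='b'->'g', delta=(7-2)*5^2 mod 257 = 125, hash=8+125 mod 257 = 133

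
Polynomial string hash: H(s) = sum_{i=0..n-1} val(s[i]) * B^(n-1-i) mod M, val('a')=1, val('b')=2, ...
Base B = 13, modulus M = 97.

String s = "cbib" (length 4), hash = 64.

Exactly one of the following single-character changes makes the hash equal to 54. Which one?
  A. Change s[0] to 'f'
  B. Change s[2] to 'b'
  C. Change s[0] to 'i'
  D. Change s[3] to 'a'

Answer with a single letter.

Option A: s[0]='c'->'f', delta=(6-3)*13^3 mod 97 = 92, hash=64+92 mod 97 = 59
Option B: s[2]='i'->'b', delta=(2-9)*13^1 mod 97 = 6, hash=64+6 mod 97 = 70
Option C: s[0]='c'->'i', delta=(9-3)*13^3 mod 97 = 87, hash=64+87 mod 97 = 54 <-- target
Option D: s[3]='b'->'a', delta=(1-2)*13^0 mod 97 = 96, hash=64+96 mod 97 = 63

Answer: C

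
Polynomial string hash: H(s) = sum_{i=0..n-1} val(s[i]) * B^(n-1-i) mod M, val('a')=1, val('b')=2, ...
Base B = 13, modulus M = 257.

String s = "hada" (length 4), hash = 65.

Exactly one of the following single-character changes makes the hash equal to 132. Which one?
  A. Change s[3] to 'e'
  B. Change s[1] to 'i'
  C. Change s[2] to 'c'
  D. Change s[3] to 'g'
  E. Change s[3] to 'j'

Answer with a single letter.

Option A: s[3]='a'->'e', delta=(5-1)*13^0 mod 257 = 4, hash=65+4 mod 257 = 69
Option B: s[1]='a'->'i', delta=(9-1)*13^2 mod 257 = 67, hash=65+67 mod 257 = 132 <-- target
Option C: s[2]='d'->'c', delta=(3-4)*13^1 mod 257 = 244, hash=65+244 mod 257 = 52
Option D: s[3]='a'->'g', delta=(7-1)*13^0 mod 257 = 6, hash=65+6 mod 257 = 71
Option E: s[3]='a'->'j', delta=(10-1)*13^0 mod 257 = 9, hash=65+9 mod 257 = 74

Answer: B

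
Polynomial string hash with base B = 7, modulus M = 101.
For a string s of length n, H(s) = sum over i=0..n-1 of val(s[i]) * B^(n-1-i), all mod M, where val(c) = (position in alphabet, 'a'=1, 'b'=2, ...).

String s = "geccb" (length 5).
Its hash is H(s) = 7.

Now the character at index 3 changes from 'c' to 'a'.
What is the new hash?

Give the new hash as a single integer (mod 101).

val('c') = 3, val('a') = 1
Position k = 3, exponent = n-1-k = 1
B^1 mod M = 7^1 mod 101 = 7
Delta = (1 - 3) * 7 mod 101 = 87
New hash = (7 + 87) mod 101 = 94

Answer: 94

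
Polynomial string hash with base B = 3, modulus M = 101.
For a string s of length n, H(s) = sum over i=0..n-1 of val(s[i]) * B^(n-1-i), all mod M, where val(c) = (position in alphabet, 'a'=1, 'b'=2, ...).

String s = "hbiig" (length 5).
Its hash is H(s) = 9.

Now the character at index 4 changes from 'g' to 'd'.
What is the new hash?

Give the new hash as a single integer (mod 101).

val('g') = 7, val('d') = 4
Position k = 4, exponent = n-1-k = 0
B^0 mod M = 3^0 mod 101 = 1
Delta = (4 - 7) * 1 mod 101 = 98
New hash = (9 + 98) mod 101 = 6

Answer: 6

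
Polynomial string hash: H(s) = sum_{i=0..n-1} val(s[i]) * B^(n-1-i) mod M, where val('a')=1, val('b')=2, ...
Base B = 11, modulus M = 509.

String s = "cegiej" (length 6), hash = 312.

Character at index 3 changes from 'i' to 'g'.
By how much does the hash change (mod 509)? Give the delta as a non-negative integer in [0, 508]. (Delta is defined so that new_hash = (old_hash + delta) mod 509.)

Answer: 267

Derivation:
Delta formula: (val(new) - val(old)) * B^(n-1-k) mod M
  val('g') - val('i') = 7 - 9 = -2
  B^(n-1-k) = 11^2 mod 509 = 121
  Delta = -2 * 121 mod 509 = 267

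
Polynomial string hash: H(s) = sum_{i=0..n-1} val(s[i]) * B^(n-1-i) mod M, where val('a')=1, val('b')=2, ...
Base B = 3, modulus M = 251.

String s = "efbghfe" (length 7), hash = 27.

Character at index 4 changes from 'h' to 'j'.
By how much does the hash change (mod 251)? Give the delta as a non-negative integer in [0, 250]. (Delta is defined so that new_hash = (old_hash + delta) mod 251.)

Delta formula: (val(new) - val(old)) * B^(n-1-k) mod M
  val('j') - val('h') = 10 - 8 = 2
  B^(n-1-k) = 3^2 mod 251 = 9
  Delta = 2 * 9 mod 251 = 18

Answer: 18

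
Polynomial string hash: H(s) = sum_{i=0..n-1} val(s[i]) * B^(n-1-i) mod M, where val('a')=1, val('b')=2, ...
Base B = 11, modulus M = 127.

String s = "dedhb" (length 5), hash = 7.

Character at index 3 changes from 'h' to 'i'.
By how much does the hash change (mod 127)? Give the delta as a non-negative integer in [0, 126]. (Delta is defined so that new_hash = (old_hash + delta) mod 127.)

Answer: 11

Derivation:
Delta formula: (val(new) - val(old)) * B^(n-1-k) mod M
  val('i') - val('h') = 9 - 8 = 1
  B^(n-1-k) = 11^1 mod 127 = 11
  Delta = 1 * 11 mod 127 = 11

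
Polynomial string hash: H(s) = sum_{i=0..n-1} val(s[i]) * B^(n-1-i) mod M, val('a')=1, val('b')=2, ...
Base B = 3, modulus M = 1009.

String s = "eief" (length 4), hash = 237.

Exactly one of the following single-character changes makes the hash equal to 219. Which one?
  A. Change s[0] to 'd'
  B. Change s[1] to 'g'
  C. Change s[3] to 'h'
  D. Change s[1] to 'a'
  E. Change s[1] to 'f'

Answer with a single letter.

Option A: s[0]='e'->'d', delta=(4-5)*3^3 mod 1009 = 982, hash=237+982 mod 1009 = 210
Option B: s[1]='i'->'g', delta=(7-9)*3^2 mod 1009 = 991, hash=237+991 mod 1009 = 219 <-- target
Option C: s[3]='f'->'h', delta=(8-6)*3^0 mod 1009 = 2, hash=237+2 mod 1009 = 239
Option D: s[1]='i'->'a', delta=(1-9)*3^2 mod 1009 = 937, hash=237+937 mod 1009 = 165
Option E: s[1]='i'->'f', delta=(6-9)*3^2 mod 1009 = 982, hash=237+982 mod 1009 = 210

Answer: B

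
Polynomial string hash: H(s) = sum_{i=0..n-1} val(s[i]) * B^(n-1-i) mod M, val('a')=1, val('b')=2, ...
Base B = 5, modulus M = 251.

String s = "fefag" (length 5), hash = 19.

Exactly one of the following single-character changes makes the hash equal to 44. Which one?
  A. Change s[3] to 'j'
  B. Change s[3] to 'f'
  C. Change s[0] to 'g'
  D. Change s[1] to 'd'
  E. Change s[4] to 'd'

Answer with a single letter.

Answer: B

Derivation:
Option A: s[3]='a'->'j', delta=(10-1)*5^1 mod 251 = 45, hash=19+45 mod 251 = 64
Option B: s[3]='a'->'f', delta=(6-1)*5^1 mod 251 = 25, hash=19+25 mod 251 = 44 <-- target
Option C: s[0]='f'->'g', delta=(7-6)*5^4 mod 251 = 123, hash=19+123 mod 251 = 142
Option D: s[1]='e'->'d', delta=(4-5)*5^3 mod 251 = 126, hash=19+126 mod 251 = 145
Option E: s[4]='g'->'d', delta=(4-7)*5^0 mod 251 = 248, hash=19+248 mod 251 = 16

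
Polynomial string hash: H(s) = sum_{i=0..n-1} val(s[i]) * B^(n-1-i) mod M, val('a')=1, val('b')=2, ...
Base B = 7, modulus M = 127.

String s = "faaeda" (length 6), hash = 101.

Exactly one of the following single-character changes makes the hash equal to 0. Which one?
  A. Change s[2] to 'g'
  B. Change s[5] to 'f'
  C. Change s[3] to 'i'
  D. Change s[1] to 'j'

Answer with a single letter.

Answer: A

Derivation:
Option A: s[2]='a'->'g', delta=(7-1)*7^3 mod 127 = 26, hash=101+26 mod 127 = 0 <-- target
Option B: s[5]='a'->'f', delta=(6-1)*7^0 mod 127 = 5, hash=101+5 mod 127 = 106
Option C: s[3]='e'->'i', delta=(9-5)*7^2 mod 127 = 69, hash=101+69 mod 127 = 43
Option D: s[1]='a'->'j', delta=(10-1)*7^4 mod 127 = 19, hash=101+19 mod 127 = 120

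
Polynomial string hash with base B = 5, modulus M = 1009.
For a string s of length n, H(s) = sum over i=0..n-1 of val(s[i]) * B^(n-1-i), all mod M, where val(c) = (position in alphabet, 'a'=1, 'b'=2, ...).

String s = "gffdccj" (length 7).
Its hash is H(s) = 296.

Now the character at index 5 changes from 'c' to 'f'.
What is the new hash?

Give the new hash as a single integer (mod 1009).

Answer: 311

Derivation:
val('c') = 3, val('f') = 6
Position k = 5, exponent = n-1-k = 1
B^1 mod M = 5^1 mod 1009 = 5
Delta = (6 - 3) * 5 mod 1009 = 15
New hash = (296 + 15) mod 1009 = 311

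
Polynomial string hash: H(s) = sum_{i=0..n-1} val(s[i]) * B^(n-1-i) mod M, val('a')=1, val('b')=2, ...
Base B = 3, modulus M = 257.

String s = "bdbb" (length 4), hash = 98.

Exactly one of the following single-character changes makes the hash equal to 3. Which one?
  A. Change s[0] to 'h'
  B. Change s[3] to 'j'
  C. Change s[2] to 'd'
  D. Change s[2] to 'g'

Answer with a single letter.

Option A: s[0]='b'->'h', delta=(8-2)*3^3 mod 257 = 162, hash=98+162 mod 257 = 3 <-- target
Option B: s[3]='b'->'j', delta=(10-2)*3^0 mod 257 = 8, hash=98+8 mod 257 = 106
Option C: s[2]='b'->'d', delta=(4-2)*3^1 mod 257 = 6, hash=98+6 mod 257 = 104
Option D: s[2]='b'->'g', delta=(7-2)*3^1 mod 257 = 15, hash=98+15 mod 257 = 113

Answer: A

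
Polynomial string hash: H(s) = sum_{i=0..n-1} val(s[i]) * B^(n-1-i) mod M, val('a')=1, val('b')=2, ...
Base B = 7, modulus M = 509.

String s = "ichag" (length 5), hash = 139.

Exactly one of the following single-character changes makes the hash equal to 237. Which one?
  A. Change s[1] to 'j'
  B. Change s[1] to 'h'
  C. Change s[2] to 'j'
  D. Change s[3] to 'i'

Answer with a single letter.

Option A: s[1]='c'->'j', delta=(10-3)*7^3 mod 509 = 365, hash=139+365 mod 509 = 504
Option B: s[1]='c'->'h', delta=(8-3)*7^3 mod 509 = 188, hash=139+188 mod 509 = 327
Option C: s[2]='h'->'j', delta=(10-8)*7^2 mod 509 = 98, hash=139+98 mod 509 = 237 <-- target
Option D: s[3]='a'->'i', delta=(9-1)*7^1 mod 509 = 56, hash=139+56 mod 509 = 195

Answer: C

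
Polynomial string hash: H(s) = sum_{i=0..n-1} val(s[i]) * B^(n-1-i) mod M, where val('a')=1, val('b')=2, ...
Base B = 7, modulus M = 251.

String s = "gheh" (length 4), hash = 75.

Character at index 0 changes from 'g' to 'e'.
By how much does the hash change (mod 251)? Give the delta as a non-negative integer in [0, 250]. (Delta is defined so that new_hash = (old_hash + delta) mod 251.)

Answer: 67

Derivation:
Delta formula: (val(new) - val(old)) * B^(n-1-k) mod M
  val('e') - val('g') = 5 - 7 = -2
  B^(n-1-k) = 7^3 mod 251 = 92
  Delta = -2 * 92 mod 251 = 67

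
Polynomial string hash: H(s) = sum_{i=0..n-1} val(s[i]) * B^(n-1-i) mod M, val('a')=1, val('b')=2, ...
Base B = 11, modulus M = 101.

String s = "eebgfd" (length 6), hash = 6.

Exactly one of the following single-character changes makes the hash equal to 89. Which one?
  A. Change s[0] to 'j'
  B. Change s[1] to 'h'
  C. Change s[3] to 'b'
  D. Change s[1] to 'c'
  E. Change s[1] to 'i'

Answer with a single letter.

Option A: s[0]='e'->'j', delta=(10-5)*11^5 mod 101 = 83, hash=6+83 mod 101 = 89 <-- target
Option B: s[1]='e'->'h', delta=(8-5)*11^4 mod 101 = 89, hash=6+89 mod 101 = 95
Option C: s[3]='g'->'b', delta=(2-7)*11^2 mod 101 = 1, hash=6+1 mod 101 = 7
Option D: s[1]='e'->'c', delta=(3-5)*11^4 mod 101 = 8, hash=6+8 mod 101 = 14
Option E: s[1]='e'->'i', delta=(9-5)*11^4 mod 101 = 85, hash=6+85 mod 101 = 91

Answer: A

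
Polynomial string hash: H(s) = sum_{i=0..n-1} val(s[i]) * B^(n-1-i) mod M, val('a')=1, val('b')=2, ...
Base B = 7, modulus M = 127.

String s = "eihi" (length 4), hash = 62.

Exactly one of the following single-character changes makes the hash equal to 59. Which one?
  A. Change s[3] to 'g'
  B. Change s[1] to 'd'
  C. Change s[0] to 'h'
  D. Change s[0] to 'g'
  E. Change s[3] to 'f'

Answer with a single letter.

Answer: E

Derivation:
Option A: s[3]='i'->'g', delta=(7-9)*7^0 mod 127 = 125, hash=62+125 mod 127 = 60
Option B: s[1]='i'->'d', delta=(4-9)*7^2 mod 127 = 9, hash=62+9 mod 127 = 71
Option C: s[0]='e'->'h', delta=(8-5)*7^3 mod 127 = 13, hash=62+13 mod 127 = 75
Option D: s[0]='e'->'g', delta=(7-5)*7^3 mod 127 = 51, hash=62+51 mod 127 = 113
Option E: s[3]='i'->'f', delta=(6-9)*7^0 mod 127 = 124, hash=62+124 mod 127 = 59 <-- target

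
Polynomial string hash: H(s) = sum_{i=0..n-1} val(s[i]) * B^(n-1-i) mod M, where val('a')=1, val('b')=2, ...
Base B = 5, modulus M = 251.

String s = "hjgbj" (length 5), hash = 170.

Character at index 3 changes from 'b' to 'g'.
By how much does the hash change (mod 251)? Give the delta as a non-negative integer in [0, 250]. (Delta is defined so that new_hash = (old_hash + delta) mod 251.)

Answer: 25

Derivation:
Delta formula: (val(new) - val(old)) * B^(n-1-k) mod M
  val('g') - val('b') = 7 - 2 = 5
  B^(n-1-k) = 5^1 mod 251 = 5
  Delta = 5 * 5 mod 251 = 25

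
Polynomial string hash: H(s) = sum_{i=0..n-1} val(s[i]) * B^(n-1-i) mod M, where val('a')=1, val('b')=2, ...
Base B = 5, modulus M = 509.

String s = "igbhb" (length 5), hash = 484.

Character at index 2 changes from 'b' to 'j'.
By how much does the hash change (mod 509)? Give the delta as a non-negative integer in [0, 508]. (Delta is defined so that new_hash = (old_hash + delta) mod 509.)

Delta formula: (val(new) - val(old)) * B^(n-1-k) mod M
  val('j') - val('b') = 10 - 2 = 8
  B^(n-1-k) = 5^2 mod 509 = 25
  Delta = 8 * 25 mod 509 = 200

Answer: 200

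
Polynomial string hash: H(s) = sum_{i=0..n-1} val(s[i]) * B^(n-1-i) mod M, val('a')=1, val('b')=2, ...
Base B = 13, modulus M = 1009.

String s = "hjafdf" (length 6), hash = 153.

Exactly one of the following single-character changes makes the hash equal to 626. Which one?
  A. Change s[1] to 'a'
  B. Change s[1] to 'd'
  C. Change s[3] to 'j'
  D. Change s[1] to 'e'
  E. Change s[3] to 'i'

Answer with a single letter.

Option A: s[1]='j'->'a', delta=(1-10)*13^4 mod 1009 = 246, hash=153+246 mod 1009 = 399
Option B: s[1]='j'->'d', delta=(4-10)*13^4 mod 1009 = 164, hash=153+164 mod 1009 = 317
Option C: s[3]='f'->'j', delta=(10-6)*13^2 mod 1009 = 676, hash=153+676 mod 1009 = 829
Option D: s[1]='j'->'e', delta=(5-10)*13^4 mod 1009 = 473, hash=153+473 mod 1009 = 626 <-- target
Option E: s[3]='f'->'i', delta=(9-6)*13^2 mod 1009 = 507, hash=153+507 mod 1009 = 660

Answer: D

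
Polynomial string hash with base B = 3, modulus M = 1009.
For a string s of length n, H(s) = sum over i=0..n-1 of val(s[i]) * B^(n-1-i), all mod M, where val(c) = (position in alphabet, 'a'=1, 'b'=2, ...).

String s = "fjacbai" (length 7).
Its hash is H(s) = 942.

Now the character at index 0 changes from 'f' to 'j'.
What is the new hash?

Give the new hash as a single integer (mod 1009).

Answer: 831

Derivation:
val('f') = 6, val('j') = 10
Position k = 0, exponent = n-1-k = 6
B^6 mod M = 3^6 mod 1009 = 729
Delta = (10 - 6) * 729 mod 1009 = 898
New hash = (942 + 898) mod 1009 = 831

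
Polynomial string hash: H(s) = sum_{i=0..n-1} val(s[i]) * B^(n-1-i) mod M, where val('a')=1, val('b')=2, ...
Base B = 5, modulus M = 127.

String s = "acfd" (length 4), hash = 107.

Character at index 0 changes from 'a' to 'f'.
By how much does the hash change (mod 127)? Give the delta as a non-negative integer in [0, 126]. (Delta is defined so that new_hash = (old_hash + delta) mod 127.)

Answer: 117

Derivation:
Delta formula: (val(new) - val(old)) * B^(n-1-k) mod M
  val('f') - val('a') = 6 - 1 = 5
  B^(n-1-k) = 5^3 mod 127 = 125
  Delta = 5 * 125 mod 127 = 117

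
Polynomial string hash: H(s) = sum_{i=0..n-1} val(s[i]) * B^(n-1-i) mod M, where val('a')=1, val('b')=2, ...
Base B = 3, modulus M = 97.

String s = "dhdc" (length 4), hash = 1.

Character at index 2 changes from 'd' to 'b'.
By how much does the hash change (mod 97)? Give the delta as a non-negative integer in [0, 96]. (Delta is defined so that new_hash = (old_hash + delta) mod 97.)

Answer: 91

Derivation:
Delta formula: (val(new) - val(old)) * B^(n-1-k) mod M
  val('b') - val('d') = 2 - 4 = -2
  B^(n-1-k) = 3^1 mod 97 = 3
  Delta = -2 * 3 mod 97 = 91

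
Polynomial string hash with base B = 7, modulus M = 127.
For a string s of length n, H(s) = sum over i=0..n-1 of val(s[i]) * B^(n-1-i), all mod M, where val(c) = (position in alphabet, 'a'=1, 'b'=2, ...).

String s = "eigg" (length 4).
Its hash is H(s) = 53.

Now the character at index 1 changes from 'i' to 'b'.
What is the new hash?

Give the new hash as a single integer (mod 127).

Answer: 91

Derivation:
val('i') = 9, val('b') = 2
Position k = 1, exponent = n-1-k = 2
B^2 mod M = 7^2 mod 127 = 49
Delta = (2 - 9) * 49 mod 127 = 38
New hash = (53 + 38) mod 127 = 91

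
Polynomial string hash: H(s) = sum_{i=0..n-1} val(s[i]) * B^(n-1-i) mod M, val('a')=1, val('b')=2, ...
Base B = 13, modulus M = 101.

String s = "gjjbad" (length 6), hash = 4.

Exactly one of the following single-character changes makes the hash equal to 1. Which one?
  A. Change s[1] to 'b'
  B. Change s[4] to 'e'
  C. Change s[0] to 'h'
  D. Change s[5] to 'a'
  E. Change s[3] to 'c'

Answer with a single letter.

Answer: D

Derivation:
Option A: s[1]='j'->'b', delta=(2-10)*13^4 mod 101 = 75, hash=4+75 mod 101 = 79
Option B: s[4]='a'->'e', delta=(5-1)*13^1 mod 101 = 52, hash=4+52 mod 101 = 56
Option C: s[0]='g'->'h', delta=(8-7)*13^5 mod 101 = 17, hash=4+17 mod 101 = 21
Option D: s[5]='d'->'a', delta=(1-4)*13^0 mod 101 = 98, hash=4+98 mod 101 = 1 <-- target
Option E: s[3]='b'->'c', delta=(3-2)*13^2 mod 101 = 68, hash=4+68 mod 101 = 72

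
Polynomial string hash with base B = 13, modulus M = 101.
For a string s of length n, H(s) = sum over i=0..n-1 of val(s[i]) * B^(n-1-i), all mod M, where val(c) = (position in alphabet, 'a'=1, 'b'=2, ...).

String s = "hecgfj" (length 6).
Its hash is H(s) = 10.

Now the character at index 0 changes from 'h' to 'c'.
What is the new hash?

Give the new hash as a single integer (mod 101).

val('h') = 8, val('c') = 3
Position k = 0, exponent = n-1-k = 5
B^5 mod M = 13^5 mod 101 = 17
Delta = (3 - 8) * 17 mod 101 = 16
New hash = (10 + 16) mod 101 = 26

Answer: 26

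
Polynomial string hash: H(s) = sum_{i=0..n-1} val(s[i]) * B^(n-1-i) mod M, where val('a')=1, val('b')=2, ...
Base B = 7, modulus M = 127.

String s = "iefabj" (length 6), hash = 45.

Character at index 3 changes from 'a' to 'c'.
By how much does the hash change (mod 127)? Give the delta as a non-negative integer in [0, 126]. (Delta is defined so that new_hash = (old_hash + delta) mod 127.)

Answer: 98

Derivation:
Delta formula: (val(new) - val(old)) * B^(n-1-k) mod M
  val('c') - val('a') = 3 - 1 = 2
  B^(n-1-k) = 7^2 mod 127 = 49
  Delta = 2 * 49 mod 127 = 98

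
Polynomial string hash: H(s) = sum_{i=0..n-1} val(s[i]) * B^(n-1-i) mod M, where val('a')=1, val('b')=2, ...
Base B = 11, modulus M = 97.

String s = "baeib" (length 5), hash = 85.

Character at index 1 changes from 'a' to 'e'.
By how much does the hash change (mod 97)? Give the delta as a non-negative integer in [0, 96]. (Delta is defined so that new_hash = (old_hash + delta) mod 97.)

Answer: 86

Derivation:
Delta formula: (val(new) - val(old)) * B^(n-1-k) mod M
  val('e') - val('a') = 5 - 1 = 4
  B^(n-1-k) = 11^3 mod 97 = 70
  Delta = 4 * 70 mod 97 = 86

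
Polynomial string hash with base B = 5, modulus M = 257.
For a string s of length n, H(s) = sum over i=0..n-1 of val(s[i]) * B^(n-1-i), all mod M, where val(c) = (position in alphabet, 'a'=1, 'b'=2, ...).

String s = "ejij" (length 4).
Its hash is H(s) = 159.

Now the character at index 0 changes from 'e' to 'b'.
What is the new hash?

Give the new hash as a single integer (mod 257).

Answer: 41

Derivation:
val('e') = 5, val('b') = 2
Position k = 0, exponent = n-1-k = 3
B^3 mod M = 5^3 mod 257 = 125
Delta = (2 - 5) * 125 mod 257 = 139
New hash = (159 + 139) mod 257 = 41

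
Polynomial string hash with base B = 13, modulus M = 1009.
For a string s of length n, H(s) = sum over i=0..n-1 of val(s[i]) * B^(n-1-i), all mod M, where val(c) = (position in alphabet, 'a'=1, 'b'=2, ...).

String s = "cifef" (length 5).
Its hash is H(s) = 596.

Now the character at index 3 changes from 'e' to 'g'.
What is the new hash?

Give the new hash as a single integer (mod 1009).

Answer: 622

Derivation:
val('e') = 5, val('g') = 7
Position k = 3, exponent = n-1-k = 1
B^1 mod M = 13^1 mod 1009 = 13
Delta = (7 - 5) * 13 mod 1009 = 26
New hash = (596 + 26) mod 1009 = 622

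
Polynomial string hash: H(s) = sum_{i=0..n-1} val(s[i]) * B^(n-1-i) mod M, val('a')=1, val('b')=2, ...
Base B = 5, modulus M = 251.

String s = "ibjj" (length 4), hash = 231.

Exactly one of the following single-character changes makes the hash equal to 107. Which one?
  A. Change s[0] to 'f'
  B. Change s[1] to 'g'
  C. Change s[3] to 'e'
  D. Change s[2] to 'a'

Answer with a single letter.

Answer: A

Derivation:
Option A: s[0]='i'->'f', delta=(6-9)*5^3 mod 251 = 127, hash=231+127 mod 251 = 107 <-- target
Option B: s[1]='b'->'g', delta=(7-2)*5^2 mod 251 = 125, hash=231+125 mod 251 = 105
Option C: s[3]='j'->'e', delta=(5-10)*5^0 mod 251 = 246, hash=231+246 mod 251 = 226
Option D: s[2]='j'->'a', delta=(1-10)*5^1 mod 251 = 206, hash=231+206 mod 251 = 186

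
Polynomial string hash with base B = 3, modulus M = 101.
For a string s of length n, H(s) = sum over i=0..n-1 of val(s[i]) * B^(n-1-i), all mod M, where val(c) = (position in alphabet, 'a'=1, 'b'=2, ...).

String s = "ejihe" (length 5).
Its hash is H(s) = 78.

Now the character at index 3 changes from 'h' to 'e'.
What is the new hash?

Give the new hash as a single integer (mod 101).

Answer: 69

Derivation:
val('h') = 8, val('e') = 5
Position k = 3, exponent = n-1-k = 1
B^1 mod M = 3^1 mod 101 = 3
Delta = (5 - 8) * 3 mod 101 = 92
New hash = (78 + 92) mod 101 = 69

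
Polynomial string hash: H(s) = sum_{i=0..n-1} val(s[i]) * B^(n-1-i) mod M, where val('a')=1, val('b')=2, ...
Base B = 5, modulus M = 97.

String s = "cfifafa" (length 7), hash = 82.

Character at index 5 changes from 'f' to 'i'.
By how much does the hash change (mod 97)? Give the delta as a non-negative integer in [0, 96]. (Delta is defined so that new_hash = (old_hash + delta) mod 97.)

Delta formula: (val(new) - val(old)) * B^(n-1-k) mod M
  val('i') - val('f') = 9 - 6 = 3
  B^(n-1-k) = 5^1 mod 97 = 5
  Delta = 3 * 5 mod 97 = 15

Answer: 15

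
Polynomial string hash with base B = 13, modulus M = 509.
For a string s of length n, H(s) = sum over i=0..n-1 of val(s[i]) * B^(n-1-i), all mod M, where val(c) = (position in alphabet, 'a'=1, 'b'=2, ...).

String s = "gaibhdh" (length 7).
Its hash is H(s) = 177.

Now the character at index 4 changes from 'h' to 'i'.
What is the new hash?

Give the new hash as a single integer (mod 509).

val('h') = 8, val('i') = 9
Position k = 4, exponent = n-1-k = 2
B^2 mod M = 13^2 mod 509 = 169
Delta = (9 - 8) * 169 mod 509 = 169
New hash = (177 + 169) mod 509 = 346

Answer: 346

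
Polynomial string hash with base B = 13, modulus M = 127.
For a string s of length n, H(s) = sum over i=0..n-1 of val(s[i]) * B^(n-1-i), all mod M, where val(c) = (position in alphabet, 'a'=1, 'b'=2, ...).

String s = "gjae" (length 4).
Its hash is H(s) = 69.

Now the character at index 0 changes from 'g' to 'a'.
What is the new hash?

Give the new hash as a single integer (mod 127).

Answer: 95

Derivation:
val('g') = 7, val('a') = 1
Position k = 0, exponent = n-1-k = 3
B^3 mod M = 13^3 mod 127 = 38
Delta = (1 - 7) * 38 mod 127 = 26
New hash = (69 + 26) mod 127 = 95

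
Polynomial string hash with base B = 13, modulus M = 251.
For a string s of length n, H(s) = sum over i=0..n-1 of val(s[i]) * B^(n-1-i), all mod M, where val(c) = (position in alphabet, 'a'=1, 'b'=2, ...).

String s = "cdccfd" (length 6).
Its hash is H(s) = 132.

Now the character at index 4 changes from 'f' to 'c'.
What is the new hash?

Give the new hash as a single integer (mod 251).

val('f') = 6, val('c') = 3
Position k = 4, exponent = n-1-k = 1
B^1 mod M = 13^1 mod 251 = 13
Delta = (3 - 6) * 13 mod 251 = 212
New hash = (132 + 212) mod 251 = 93

Answer: 93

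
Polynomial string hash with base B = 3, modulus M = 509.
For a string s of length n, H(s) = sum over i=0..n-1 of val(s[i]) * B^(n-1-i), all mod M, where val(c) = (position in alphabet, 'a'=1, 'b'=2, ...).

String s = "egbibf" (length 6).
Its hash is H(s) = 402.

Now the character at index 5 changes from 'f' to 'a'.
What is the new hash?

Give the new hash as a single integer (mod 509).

val('f') = 6, val('a') = 1
Position k = 5, exponent = n-1-k = 0
B^0 mod M = 3^0 mod 509 = 1
Delta = (1 - 6) * 1 mod 509 = 504
New hash = (402 + 504) mod 509 = 397

Answer: 397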